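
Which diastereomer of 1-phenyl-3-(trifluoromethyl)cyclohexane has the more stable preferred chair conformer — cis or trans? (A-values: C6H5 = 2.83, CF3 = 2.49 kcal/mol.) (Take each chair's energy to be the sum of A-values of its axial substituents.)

cis

At 1,3 positions (parity same): cis → (e,e or a,a); trans → (a,e or e,a).
Best chair for cis: E = 0.00 kcal/mol; best chair for trans: E = 2.49 kcal/mol.
The cis isomer is lower by 2.49 kcal/mol.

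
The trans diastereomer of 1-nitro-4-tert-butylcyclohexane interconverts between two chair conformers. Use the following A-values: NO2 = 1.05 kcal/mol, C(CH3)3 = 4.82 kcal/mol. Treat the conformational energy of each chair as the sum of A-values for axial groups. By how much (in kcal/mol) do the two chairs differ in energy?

5.87 kcal/mol

C1 and C4 have opposite parity, so for the trans isomer the two substituents are e,e in one chair and a,a in the other.
Chair I (nitro axial, tert-butyl axial): E = 5.87 kcal/mol.
Chair II (nitro equatorial, tert-butyl equatorial): E = 0.00 kcal/mol.
ΔE = 5.87 − 0.00 = 5.87 kcal/mol; chair II is more stable.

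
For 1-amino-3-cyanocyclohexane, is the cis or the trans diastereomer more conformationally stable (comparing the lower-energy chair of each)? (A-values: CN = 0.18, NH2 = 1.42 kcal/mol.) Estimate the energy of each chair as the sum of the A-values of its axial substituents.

At 1,3 positions (parity same): cis → (e,e or a,a); trans → (a,e or e,a).
Best chair for cis: E = 0.00 kcal/mol; best chair for trans: E = 0.18 kcal/mol.
The cis isomer is lower by 0.18 kcal/mol.

cis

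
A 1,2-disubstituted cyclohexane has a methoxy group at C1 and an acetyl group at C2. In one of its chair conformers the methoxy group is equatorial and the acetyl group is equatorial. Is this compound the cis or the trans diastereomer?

C1 and C2 have opposite parity, so their axial bonds point in opposite directions.
With opposite-parity carbons, two substituents on the same face are one axial and one equatorial; opposite faces give both axial or both equatorial.
Here the groups are equatorial/equatorial → opposite face → trans.

trans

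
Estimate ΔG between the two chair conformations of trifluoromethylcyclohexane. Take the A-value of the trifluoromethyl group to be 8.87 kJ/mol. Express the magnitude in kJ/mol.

8.87 kJ/mol

A monosubstituted cyclohexane has one chair with the trifluoromethyl group axial (E = A = 8.87 kJ/mol) and one with it equatorial (E = 0).
ΔE = 8.87 − 0 = 8.87 kJ/mol.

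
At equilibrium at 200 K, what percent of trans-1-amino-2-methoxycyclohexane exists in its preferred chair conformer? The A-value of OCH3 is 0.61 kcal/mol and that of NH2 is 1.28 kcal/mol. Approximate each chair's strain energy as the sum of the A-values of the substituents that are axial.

99.1%

C1 and C2 have opposite parity, so for the trans isomer the two substituents are e,e in one chair and a,a in the other.
Chair I (methoxy axial, amino axial): E = 1.89 kcal/mol; chair II (methoxy equatorial, amino equatorial): E = 0.00 kcal/mol.
ΔG = 1.89 kcal/mol between the two chairs.
K = exp(ΔG/RT) with R = 1.987×10⁻³ kcal mol⁻¹ K⁻¹ and T = 200 K gives K ≈ 116.
Fraction in the lower-energy chair = K/(K+1) = 99.1%.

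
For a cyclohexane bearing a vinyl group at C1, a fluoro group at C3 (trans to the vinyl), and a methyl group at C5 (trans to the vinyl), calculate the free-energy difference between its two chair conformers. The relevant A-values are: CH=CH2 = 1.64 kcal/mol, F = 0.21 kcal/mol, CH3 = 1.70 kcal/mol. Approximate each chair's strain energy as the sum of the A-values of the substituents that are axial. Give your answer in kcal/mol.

0.27 kcal/mol

Chair I (vinyl axial, fluoro equatorial, methyl equatorial): E = 1.64 kcal/mol.
Chair II (vinyl equatorial, fluoro axial, methyl axial): E = 1.91 kcal/mol.
ΔE = 1.91 − 1.64 = 0.27 kcal/mol; chair I is more stable.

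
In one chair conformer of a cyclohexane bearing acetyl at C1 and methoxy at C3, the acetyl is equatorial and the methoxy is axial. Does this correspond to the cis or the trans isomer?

trans

C1 and C3 have the same parity, so their axial bonds point in the same direction.
With same-parity carbons, two substituents on the same face are both axial or both equatorial; opposite faces give one of each.
Here the groups are equatorial/axial → opposite face → trans.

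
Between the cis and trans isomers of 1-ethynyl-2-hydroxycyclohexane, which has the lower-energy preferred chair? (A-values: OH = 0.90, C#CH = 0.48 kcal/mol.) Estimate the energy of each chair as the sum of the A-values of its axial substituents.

trans

At 1,2 positions (parity opposite): cis → (a,e or e,a); trans → (e,e or a,a).
Best chair for cis: E = 0.48 kcal/mol; best chair for trans: E = 0.00 kcal/mol.
The trans isomer is lower by 0.48 kcal/mol.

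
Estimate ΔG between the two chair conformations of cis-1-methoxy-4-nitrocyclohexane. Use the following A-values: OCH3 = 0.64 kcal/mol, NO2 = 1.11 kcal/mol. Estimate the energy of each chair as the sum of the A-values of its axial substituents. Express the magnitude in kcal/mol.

C1 and C4 have opposite parity, so for the cis isomer the two substituents are one axial and one equatorial in each chair.
Chair I (methoxy axial, nitro equatorial): E = 0.64 kcal/mol.
Chair II (methoxy equatorial, nitro axial): E = 1.11 kcal/mol.
ΔE = 1.11 − 0.64 = 0.47 kcal/mol; chair I is more stable.

0.47 kcal/mol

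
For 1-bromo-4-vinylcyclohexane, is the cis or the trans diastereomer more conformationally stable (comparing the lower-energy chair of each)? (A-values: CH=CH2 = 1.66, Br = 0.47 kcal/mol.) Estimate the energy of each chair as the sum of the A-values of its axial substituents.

trans

At 1,4 positions (parity opposite): cis → (a,e or e,a); trans → (e,e or a,a).
Best chair for cis: E = 0.47 kcal/mol; best chair for trans: E = 0.00 kcal/mol.
The trans isomer is lower by 0.47 kcal/mol.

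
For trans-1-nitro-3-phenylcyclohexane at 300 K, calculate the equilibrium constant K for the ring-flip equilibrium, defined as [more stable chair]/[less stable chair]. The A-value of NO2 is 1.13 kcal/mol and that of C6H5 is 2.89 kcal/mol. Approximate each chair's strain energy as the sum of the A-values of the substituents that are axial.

C1 and C3 have the same parity, so for the trans isomer the two substituents are one axial and one equatorial in each chair.
Chair I (nitro axial, phenyl equatorial): E = 1.13 kcal/mol; chair II (nitro equatorial, phenyl axial): E = 2.89 kcal/mol.
ΔG = 1.76 kcal/mol between the two chairs.
K = exp(ΔG/RT) with R = 1.987×10⁻³ kcal mol⁻¹ K⁻¹ and T = 300 K gives K ≈ 19.2.

K ≈ 19.2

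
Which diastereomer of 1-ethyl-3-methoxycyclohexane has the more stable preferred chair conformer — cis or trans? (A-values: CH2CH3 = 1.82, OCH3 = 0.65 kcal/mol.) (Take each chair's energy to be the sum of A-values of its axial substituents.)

cis

At 1,3 positions (parity same): cis → (e,e or a,a); trans → (a,e or e,a).
Best chair for cis: E = 0.00 kcal/mol; best chair for trans: E = 0.65 kcal/mol.
The cis isomer is lower by 0.65 kcal/mol.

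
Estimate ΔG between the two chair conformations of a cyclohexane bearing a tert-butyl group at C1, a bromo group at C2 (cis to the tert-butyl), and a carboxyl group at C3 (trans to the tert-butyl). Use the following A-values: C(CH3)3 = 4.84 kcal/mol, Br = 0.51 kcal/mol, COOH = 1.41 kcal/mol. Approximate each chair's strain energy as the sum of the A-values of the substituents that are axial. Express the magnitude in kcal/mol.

2.92 kcal/mol

Chair I (tert-butyl axial, bromo equatorial, carboxyl equatorial): E = 4.84 kcal/mol.
Chair II (tert-butyl equatorial, bromo axial, carboxyl axial): E = 1.92 kcal/mol.
ΔE = 4.84 − 1.92 = 2.92 kcal/mol; chair II is more stable.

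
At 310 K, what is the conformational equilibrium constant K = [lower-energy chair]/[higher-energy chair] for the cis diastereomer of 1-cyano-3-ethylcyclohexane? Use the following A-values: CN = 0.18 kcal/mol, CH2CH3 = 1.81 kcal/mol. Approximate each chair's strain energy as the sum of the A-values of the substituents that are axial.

C1 and C3 have the same parity, so for the cis isomer the two substituents are e,e in one chair and a,a in the other.
Chair I (cyano axial, ethyl axial): E = 1.99 kcal/mol; chair II (cyano equatorial, ethyl equatorial): E = 0.00 kcal/mol.
ΔG = 1.99 kcal/mol between the two chairs.
K = exp(ΔG/RT) with R = 1.987×10⁻³ kcal mol⁻¹ K⁻¹ and T = 310 K gives K ≈ 25.3.

K ≈ 25.3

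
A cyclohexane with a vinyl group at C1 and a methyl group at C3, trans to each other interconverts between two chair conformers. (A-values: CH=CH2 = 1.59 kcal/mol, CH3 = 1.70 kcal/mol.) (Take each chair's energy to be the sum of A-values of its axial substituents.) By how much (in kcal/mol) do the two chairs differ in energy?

C1 and C3 have the same parity, so for the trans isomer the two substituents are one axial and one equatorial in each chair.
Chair I (vinyl axial, methyl equatorial): E = 1.59 kcal/mol.
Chair II (vinyl equatorial, methyl axial): E = 1.70 kcal/mol.
ΔE = 1.70 − 1.59 = 0.11 kcal/mol; chair I is more stable.

0.11 kcal/mol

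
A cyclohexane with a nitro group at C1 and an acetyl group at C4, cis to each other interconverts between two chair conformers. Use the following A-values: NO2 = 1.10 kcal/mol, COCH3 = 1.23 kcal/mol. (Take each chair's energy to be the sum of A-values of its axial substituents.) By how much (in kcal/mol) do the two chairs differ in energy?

0.13 kcal/mol

C1 and C4 have opposite parity, so for the cis isomer the two substituents are one axial and one equatorial in each chair.
Chair I (nitro axial, acetyl equatorial): E = 1.10 kcal/mol.
Chair II (nitro equatorial, acetyl axial): E = 1.23 kcal/mol.
ΔE = 1.23 − 1.10 = 0.13 kcal/mol; chair I is more stable.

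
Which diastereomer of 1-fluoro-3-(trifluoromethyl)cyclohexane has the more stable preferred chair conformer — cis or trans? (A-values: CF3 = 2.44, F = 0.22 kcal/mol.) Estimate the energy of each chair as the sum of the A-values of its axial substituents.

cis

At 1,3 positions (parity same): cis → (e,e or a,a); trans → (a,e or e,a).
Best chair for cis: E = 0.00 kcal/mol; best chair for trans: E = 0.22 kcal/mol.
The cis isomer is lower by 0.22 kcal/mol.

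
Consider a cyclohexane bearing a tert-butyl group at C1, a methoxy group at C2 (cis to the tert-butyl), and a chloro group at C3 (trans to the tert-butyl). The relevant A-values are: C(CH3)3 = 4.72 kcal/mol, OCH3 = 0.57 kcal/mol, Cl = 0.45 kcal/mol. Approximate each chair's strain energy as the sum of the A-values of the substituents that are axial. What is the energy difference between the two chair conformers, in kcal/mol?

3.70 kcal/mol

Chair I (tert-butyl axial, methoxy equatorial, chloro equatorial): E = 4.72 kcal/mol.
Chair II (tert-butyl equatorial, methoxy axial, chloro axial): E = 1.02 kcal/mol.
ΔE = 4.72 − 1.02 = 3.70 kcal/mol; chair II is more stable.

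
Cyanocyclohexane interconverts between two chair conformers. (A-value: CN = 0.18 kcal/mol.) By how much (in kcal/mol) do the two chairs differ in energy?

A monosubstituted cyclohexane has one chair with the cyano group axial (E = A = 0.18 kcal/mol) and one with it equatorial (E = 0).
ΔE = 0.18 − 0 = 0.18 kcal/mol.

0.18 kcal/mol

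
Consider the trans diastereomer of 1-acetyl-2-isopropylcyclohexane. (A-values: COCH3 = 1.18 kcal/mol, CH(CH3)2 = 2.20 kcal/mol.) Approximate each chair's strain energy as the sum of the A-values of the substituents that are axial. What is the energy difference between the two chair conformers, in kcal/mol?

3.38 kcal/mol

C1 and C2 have opposite parity, so for the trans isomer the two substituents are e,e in one chair and a,a in the other.
Chair I (acetyl axial, isopropyl axial): E = 3.38 kcal/mol.
Chair II (acetyl equatorial, isopropyl equatorial): E = 0.00 kcal/mol.
ΔE = 3.38 − 0.00 = 3.38 kcal/mol; chair II is more stable.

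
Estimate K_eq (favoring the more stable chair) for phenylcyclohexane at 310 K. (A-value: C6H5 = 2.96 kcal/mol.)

One chair has the phenyl group axial (E = 2.96 kcal/mol) and the other has it equatorial (E = 0).
ΔG = 2.96 kcal/mol between the two chairs.
K = exp(ΔG/RT) with R = 1.987×10⁻³ kcal mol⁻¹ K⁻¹ and T = 310 K gives K ≈ 122.

K ≈ 122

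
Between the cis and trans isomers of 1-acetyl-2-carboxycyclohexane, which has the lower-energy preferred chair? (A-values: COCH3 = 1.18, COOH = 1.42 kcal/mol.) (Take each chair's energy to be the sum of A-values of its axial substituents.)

At 1,2 positions (parity opposite): cis → (a,e or e,a); trans → (e,e or a,a).
Best chair for cis: E = 1.18 kcal/mol; best chair for trans: E = 0.00 kcal/mol.
The trans isomer is lower by 1.18 kcal/mol.

trans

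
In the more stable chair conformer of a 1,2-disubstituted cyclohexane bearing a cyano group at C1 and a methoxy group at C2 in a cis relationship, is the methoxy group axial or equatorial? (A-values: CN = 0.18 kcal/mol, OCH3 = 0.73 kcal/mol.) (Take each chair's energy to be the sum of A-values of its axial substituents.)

C1 and C2 have opposite parity, so for the cis isomer the two substituents are one axial and one equatorial in each chair.
Chair I (cyano axial, methoxy equatorial): E = 0.18 kcal/mol.
Chair II (cyano equatorial, methoxy axial): E = 0.73 kcal/mol.
Chair I is the more stable (lower-energy) conformer, and in that chair the methoxy group is equatorial.

equatorial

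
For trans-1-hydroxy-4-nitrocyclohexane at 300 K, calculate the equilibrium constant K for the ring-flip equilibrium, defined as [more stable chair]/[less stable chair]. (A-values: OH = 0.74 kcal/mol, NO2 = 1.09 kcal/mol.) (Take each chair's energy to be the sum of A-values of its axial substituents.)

K ≈ 21.5

C1 and C4 have opposite parity, so for the trans isomer the two substituents are e,e in one chair and a,a in the other.
Chair I (hydroxyl axial, nitro axial): E = 1.83 kcal/mol; chair II (hydroxyl equatorial, nitro equatorial): E = 0.00 kcal/mol.
ΔG = 1.83 kcal/mol between the two chairs.
K = exp(ΔG/RT) with R = 1.987×10⁻³ kcal mol⁻¹ K⁻¹ and T = 300 K gives K ≈ 21.5.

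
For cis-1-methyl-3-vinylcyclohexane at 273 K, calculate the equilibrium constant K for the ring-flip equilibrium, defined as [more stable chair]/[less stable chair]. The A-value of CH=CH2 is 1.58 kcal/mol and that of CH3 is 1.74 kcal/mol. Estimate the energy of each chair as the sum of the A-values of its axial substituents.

C1 and C3 have the same parity, so for the cis isomer the two substituents are e,e in one chair and a,a in the other.
Chair I (vinyl axial, methyl axial): E = 3.32 kcal/mol; chair II (vinyl equatorial, methyl equatorial): E = 0.00 kcal/mol.
ΔG = 3.32 kcal/mol between the two chairs.
K = exp(ΔG/RT) with R = 1.987×10⁻³ kcal mol⁻¹ K⁻¹ and T = 273 K gives K ≈ 455.

K ≈ 455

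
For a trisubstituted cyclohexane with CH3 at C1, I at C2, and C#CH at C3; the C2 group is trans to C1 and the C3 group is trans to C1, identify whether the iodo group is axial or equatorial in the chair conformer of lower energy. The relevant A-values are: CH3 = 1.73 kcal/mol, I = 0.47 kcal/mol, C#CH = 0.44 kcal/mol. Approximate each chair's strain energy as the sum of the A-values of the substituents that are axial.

equatorial

Chair I (methyl axial, iodo axial, ethynyl equatorial): E = 2.20 kcal/mol.
Chair II (methyl equatorial, iodo equatorial, ethynyl axial): E = 0.44 kcal/mol.
Chair II is the more stable (lower-energy) conformer, and in that chair the iodo group is equatorial.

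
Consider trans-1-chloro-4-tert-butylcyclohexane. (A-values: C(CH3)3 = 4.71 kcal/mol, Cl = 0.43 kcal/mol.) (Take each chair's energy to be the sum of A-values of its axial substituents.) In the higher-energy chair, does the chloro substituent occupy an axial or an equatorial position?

C1 and C4 have opposite parity, so for the trans isomer the two substituents are e,e in one chair and a,a in the other.
Chair I (tert-butyl axial, chloro axial): E = 5.14 kcal/mol.
Chair II (tert-butyl equatorial, chloro equatorial): E = 0.00 kcal/mol.
Chair I is the less stable (higher-energy) conformer, and in that chair the chloro group is axial.

axial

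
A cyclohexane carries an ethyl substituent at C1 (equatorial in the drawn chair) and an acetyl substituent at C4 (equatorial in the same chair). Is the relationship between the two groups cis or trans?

trans

C1 and C4 have opposite parity, so their axial bonds point in opposite directions.
With opposite-parity carbons, two substituents on the same face are one axial and one equatorial; opposite faces give both axial or both equatorial.
Here the groups are equatorial/equatorial → opposite face → trans.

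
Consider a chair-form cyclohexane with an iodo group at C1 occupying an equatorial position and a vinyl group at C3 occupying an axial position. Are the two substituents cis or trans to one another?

trans

C1 and C3 have the same parity, so their axial bonds point in the same direction.
With same-parity carbons, two substituents on the same face are both axial or both equatorial; opposite faces give one of each.
Here the groups are equatorial/axial → opposite face → trans.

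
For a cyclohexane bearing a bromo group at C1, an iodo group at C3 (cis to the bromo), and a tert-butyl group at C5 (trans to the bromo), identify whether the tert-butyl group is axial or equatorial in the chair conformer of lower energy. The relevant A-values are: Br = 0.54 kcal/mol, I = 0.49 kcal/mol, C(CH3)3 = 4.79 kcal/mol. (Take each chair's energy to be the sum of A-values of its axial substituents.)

equatorial

Chair I (bromo axial, iodo axial, tert-butyl equatorial): E = 1.03 kcal/mol.
Chair II (bromo equatorial, iodo equatorial, tert-butyl axial): E = 4.79 kcal/mol.
Chair I is the more stable (lower-energy) conformer, and in that chair the tert-butyl group is equatorial.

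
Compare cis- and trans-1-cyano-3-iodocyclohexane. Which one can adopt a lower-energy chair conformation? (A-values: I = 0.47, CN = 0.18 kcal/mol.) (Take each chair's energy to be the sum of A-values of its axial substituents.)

At 1,3 positions (parity same): cis → (e,e or a,a); trans → (a,e or e,a).
Best chair for cis: E = 0.00 kcal/mol; best chair for trans: E = 0.18 kcal/mol.
The cis isomer is lower by 0.18 kcal/mol.

cis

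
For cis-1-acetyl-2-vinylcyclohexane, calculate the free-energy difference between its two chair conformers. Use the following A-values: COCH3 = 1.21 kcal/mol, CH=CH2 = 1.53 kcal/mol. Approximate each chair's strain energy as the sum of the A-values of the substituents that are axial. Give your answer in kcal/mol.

C1 and C2 have opposite parity, so for the cis isomer the two substituents are one axial and one equatorial in each chair.
Chair I (acetyl axial, vinyl equatorial): E = 1.21 kcal/mol.
Chair II (acetyl equatorial, vinyl axial): E = 1.53 kcal/mol.
ΔE = 1.53 − 1.21 = 0.32 kcal/mol; chair I is more stable.

0.32 kcal/mol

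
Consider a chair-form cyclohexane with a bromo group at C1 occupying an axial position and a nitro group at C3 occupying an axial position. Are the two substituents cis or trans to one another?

C1 and C3 have the same parity, so their axial bonds point in the same direction.
With same-parity carbons, two substituents on the same face are both axial or both equatorial; opposite faces give one of each.
Here the groups are axial/axial → same face → cis.

cis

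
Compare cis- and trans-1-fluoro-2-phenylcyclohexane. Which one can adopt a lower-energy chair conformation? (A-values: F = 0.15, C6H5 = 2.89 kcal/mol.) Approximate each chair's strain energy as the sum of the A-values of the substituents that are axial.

trans

At 1,2 positions (parity opposite): cis → (a,e or e,a); trans → (e,e or a,a).
Best chair for cis: E = 0.15 kcal/mol; best chair for trans: E = 0.00 kcal/mol.
The trans isomer is lower by 0.15 kcal/mol.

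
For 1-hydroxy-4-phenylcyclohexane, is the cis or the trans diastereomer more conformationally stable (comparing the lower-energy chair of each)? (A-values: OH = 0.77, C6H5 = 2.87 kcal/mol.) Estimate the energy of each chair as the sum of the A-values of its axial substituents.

trans

At 1,4 positions (parity opposite): cis → (a,e or e,a); trans → (e,e or a,a).
Best chair for cis: E = 0.77 kcal/mol; best chair for trans: E = 0.00 kcal/mol.
The trans isomer is lower by 0.77 kcal/mol.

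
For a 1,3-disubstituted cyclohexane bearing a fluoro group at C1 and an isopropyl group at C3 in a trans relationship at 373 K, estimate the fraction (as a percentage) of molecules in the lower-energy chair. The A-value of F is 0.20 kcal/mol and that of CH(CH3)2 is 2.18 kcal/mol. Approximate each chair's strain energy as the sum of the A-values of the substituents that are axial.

93.5%

C1 and C3 have the same parity, so for the trans isomer the two substituents are one axial and one equatorial in each chair.
Chair I (fluoro axial, isopropyl equatorial): E = 0.20 kcal/mol; chair II (fluoro equatorial, isopropyl axial): E = 2.18 kcal/mol.
ΔG = 1.98 kcal/mol between the two chairs.
K = exp(ΔG/RT) with R = 1.987×10⁻³ kcal mol⁻¹ K⁻¹ and T = 373 K gives K ≈ 14.5.
Fraction in the lower-energy chair = K/(K+1) = 93.5%.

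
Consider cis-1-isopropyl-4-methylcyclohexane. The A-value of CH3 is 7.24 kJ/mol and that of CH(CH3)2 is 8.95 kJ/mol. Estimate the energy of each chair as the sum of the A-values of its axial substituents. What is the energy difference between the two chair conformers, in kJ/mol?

1.71 kJ/mol

C1 and C4 have opposite parity, so for the cis isomer the two substituents are one axial and one equatorial in each chair.
Chair I (methyl axial, isopropyl equatorial): E = 7.24 kJ/mol.
Chair II (methyl equatorial, isopropyl axial): E = 8.95 kJ/mol.
ΔE = 8.95 − 7.24 = 1.71 kJ/mol; chair I is more stable.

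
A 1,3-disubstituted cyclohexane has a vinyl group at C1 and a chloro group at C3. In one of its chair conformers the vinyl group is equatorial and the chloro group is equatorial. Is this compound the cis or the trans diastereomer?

cis

C1 and C3 have the same parity, so their axial bonds point in the same direction.
With same-parity carbons, two substituents on the same face are both axial or both equatorial; opposite faces give one of each.
Here the groups are equatorial/equatorial → same face → cis.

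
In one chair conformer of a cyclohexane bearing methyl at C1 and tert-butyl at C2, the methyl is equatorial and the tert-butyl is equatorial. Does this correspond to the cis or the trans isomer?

trans

C1 and C2 have opposite parity, so their axial bonds point in opposite directions.
With opposite-parity carbons, two substituents on the same face are one axial and one equatorial; opposite faces give both axial or both equatorial.
Here the groups are equatorial/equatorial → opposite face → trans.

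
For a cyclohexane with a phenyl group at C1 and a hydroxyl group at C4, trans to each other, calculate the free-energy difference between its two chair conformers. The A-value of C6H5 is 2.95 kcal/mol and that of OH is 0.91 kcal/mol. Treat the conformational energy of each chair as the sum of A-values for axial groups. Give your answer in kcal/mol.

C1 and C4 have opposite parity, so for the trans isomer the two substituents are e,e in one chair and a,a in the other.
Chair I (phenyl axial, hydroxyl axial): E = 3.86 kcal/mol.
Chair II (phenyl equatorial, hydroxyl equatorial): E = 0.00 kcal/mol.
ΔE = 3.86 − 0.00 = 3.86 kcal/mol; chair II is more stable.

3.86 kcal/mol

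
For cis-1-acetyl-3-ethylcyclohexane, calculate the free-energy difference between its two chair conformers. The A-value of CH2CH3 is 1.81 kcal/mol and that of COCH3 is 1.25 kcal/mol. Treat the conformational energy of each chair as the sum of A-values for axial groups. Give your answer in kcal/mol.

C1 and C3 have the same parity, so for the cis isomer the two substituents are e,e in one chair and a,a in the other.
Chair I (ethyl axial, acetyl axial): E = 3.06 kcal/mol.
Chair II (ethyl equatorial, acetyl equatorial): E = 0.00 kcal/mol.
ΔE = 3.06 − 0.00 = 3.06 kcal/mol; chair II is more stable.

3.06 kcal/mol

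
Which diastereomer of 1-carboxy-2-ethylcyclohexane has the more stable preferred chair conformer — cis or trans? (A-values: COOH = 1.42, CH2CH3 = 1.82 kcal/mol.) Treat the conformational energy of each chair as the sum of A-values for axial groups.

trans

At 1,2 positions (parity opposite): cis → (a,e or e,a); trans → (e,e or a,a).
Best chair for cis: E = 1.42 kcal/mol; best chair for trans: E = 0.00 kcal/mol.
The trans isomer is lower by 1.42 kcal/mol.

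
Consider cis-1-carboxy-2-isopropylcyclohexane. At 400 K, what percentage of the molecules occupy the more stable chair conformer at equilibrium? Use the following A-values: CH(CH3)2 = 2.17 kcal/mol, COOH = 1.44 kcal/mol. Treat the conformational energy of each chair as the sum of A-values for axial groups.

C1 and C2 have opposite parity, so for the cis isomer the two substituents are one axial and one equatorial in each chair.
Chair I (isopropyl axial, carboxyl equatorial): E = 2.17 kcal/mol; chair II (isopropyl equatorial, carboxyl axial): E = 1.44 kcal/mol.
ΔG = 0.73 kcal/mol between the two chairs.
K = exp(ΔG/RT) with R = 1.987×10⁻³ kcal mol⁻¹ K⁻¹ and T = 400 K gives K ≈ 2.51.
Fraction in the lower-energy chair = K/(K+1) = 71.5%.

71.5%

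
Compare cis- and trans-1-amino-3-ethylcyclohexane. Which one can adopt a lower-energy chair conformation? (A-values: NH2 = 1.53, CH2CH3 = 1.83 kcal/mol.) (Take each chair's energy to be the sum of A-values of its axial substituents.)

cis

At 1,3 positions (parity same): cis → (e,e or a,a); trans → (a,e or e,a).
Best chair for cis: E = 0.00 kcal/mol; best chair for trans: E = 1.53 kcal/mol.
The cis isomer is lower by 1.53 kcal/mol.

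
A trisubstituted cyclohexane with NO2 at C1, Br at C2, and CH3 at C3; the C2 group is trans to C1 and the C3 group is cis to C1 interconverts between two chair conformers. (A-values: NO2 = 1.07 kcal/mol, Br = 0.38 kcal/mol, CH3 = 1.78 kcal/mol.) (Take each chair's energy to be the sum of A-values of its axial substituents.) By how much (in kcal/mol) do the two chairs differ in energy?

3.23 kcal/mol

Chair I (nitro axial, bromo axial, methyl axial): E = 3.23 kcal/mol.
Chair II (nitro equatorial, bromo equatorial, methyl equatorial): E = 0.00 kcal/mol.
ΔE = 3.23 − 0.00 = 3.23 kcal/mol; chair II is more stable.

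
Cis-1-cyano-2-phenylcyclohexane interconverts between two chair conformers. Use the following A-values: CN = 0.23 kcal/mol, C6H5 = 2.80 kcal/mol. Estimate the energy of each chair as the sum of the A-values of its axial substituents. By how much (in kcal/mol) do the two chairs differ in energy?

2.57 kcal/mol

C1 and C2 have opposite parity, so for the cis isomer the two substituents are one axial and one equatorial in each chair.
Chair I (cyano axial, phenyl equatorial): E = 0.23 kcal/mol.
Chair II (cyano equatorial, phenyl axial): E = 2.80 kcal/mol.
ΔE = 2.80 − 0.23 = 2.57 kcal/mol; chair I is more stable.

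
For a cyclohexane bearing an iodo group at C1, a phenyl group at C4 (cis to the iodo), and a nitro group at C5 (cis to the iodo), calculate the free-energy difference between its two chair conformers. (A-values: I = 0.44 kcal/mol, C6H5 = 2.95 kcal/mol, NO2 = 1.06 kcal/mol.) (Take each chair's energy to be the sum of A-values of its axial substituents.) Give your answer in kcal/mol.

1.45 kcal/mol

Chair I (iodo axial, phenyl equatorial, nitro axial): E = 1.50 kcal/mol.
Chair II (iodo equatorial, phenyl axial, nitro equatorial): E = 2.95 kcal/mol.
ΔE = 2.95 − 1.50 = 1.45 kcal/mol; chair I is more stable.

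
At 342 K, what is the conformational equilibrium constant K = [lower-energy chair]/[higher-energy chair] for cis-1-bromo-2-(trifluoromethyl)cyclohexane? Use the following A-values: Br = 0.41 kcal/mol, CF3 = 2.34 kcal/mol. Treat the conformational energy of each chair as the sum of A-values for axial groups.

C1 and C2 have opposite parity, so for the cis isomer the two substituents are one axial and one equatorial in each chair.
Chair I (bromo axial, trifluoromethyl equatorial): E = 0.41 kcal/mol; chair II (bromo equatorial, trifluoromethyl axial): E = 2.34 kcal/mol.
ΔG = 1.93 kcal/mol between the two chairs.
K = exp(ΔG/RT) with R = 1.987×10⁻³ kcal mol⁻¹ K⁻¹ and T = 342 K gives K ≈ 17.1.

K ≈ 17.1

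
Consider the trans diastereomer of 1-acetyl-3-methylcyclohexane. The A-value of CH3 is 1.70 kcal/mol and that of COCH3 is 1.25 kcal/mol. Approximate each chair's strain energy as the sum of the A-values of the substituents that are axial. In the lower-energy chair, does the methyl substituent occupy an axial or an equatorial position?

equatorial

C1 and C3 have the same parity, so for the trans isomer the two substituents are one axial and one equatorial in each chair.
Chair I (methyl axial, acetyl equatorial): E = 1.70 kcal/mol.
Chair II (methyl equatorial, acetyl axial): E = 1.25 kcal/mol.
Chair II is the more stable (lower-energy) conformer, and in that chair the methyl group is equatorial.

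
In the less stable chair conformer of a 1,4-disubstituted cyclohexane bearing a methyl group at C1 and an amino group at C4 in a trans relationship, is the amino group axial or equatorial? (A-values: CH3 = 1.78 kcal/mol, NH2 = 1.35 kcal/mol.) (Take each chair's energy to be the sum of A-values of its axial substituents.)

axial

C1 and C4 have opposite parity, so for the trans isomer the two substituents are e,e in one chair and a,a in the other.
Chair I (methyl axial, amino axial): E = 3.13 kcal/mol.
Chair II (methyl equatorial, amino equatorial): E = 0.00 kcal/mol.
Chair I is the less stable (higher-energy) conformer, and in that chair the amino group is axial.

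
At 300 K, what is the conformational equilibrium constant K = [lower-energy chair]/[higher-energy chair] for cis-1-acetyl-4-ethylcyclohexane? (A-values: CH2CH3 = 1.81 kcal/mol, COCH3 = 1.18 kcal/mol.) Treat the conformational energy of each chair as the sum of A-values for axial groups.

K ≈ 2.88

C1 and C4 have opposite parity, so for the cis isomer the two substituents are one axial and one equatorial in each chair.
Chair I (ethyl axial, acetyl equatorial): E = 1.81 kcal/mol; chair II (ethyl equatorial, acetyl axial): E = 1.18 kcal/mol.
ΔG = 0.63 kcal/mol between the two chairs.
K = exp(ΔG/RT) with R = 1.987×10⁻³ kcal mol⁻¹ K⁻¹ and T = 300 K gives K ≈ 2.88.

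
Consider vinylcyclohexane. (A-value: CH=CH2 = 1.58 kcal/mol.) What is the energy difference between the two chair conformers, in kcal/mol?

A monosubstituted cyclohexane has one chair with the vinyl group axial (E = A = 1.58 kcal/mol) and one with it equatorial (E = 0).
ΔE = 1.58 − 0 = 1.58 kcal/mol.

1.58 kcal/mol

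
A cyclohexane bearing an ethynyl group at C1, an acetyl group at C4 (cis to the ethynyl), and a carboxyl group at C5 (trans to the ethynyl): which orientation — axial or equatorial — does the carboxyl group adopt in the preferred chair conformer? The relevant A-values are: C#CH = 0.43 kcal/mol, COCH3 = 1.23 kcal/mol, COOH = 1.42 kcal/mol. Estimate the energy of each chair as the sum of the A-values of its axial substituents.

equatorial

Chair I (ethynyl axial, acetyl equatorial, carboxyl equatorial): E = 0.43 kcal/mol.
Chair II (ethynyl equatorial, acetyl axial, carboxyl axial): E = 2.65 kcal/mol.
Chair I is the more stable (lower-energy) conformer, and in that chair the carboxyl group is equatorial.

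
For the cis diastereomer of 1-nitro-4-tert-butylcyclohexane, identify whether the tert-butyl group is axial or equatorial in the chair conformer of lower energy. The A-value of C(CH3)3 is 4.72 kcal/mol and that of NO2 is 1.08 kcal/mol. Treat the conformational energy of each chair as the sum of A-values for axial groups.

equatorial

C1 and C4 have opposite parity, so for the cis isomer the two substituents are one axial and one equatorial in each chair.
Chair I (tert-butyl axial, nitro equatorial): E = 4.72 kcal/mol.
Chair II (tert-butyl equatorial, nitro axial): E = 1.08 kcal/mol.
Chair II is the more stable (lower-energy) conformer, and in that chair the tert-butyl group is equatorial.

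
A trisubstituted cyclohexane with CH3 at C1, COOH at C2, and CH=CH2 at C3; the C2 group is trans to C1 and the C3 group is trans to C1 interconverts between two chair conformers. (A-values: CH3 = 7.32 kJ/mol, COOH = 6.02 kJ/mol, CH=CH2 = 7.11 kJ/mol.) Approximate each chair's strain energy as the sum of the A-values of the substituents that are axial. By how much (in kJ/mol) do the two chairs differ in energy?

Chair I (methyl axial, carboxyl axial, vinyl equatorial): E = 13.34 kJ/mol.
Chair II (methyl equatorial, carboxyl equatorial, vinyl axial): E = 7.11 kJ/mol.
ΔE = 13.34 − 7.11 = 6.23 kJ/mol; chair II is more stable.

6.23 kJ/mol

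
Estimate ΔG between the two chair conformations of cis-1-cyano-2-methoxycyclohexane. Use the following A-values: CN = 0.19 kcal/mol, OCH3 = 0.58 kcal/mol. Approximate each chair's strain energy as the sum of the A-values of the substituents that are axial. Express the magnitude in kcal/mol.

C1 and C2 have opposite parity, so for the cis isomer the two substituents are one axial and one equatorial in each chair.
Chair I (cyano axial, methoxy equatorial): E = 0.19 kcal/mol.
Chair II (cyano equatorial, methoxy axial): E = 0.58 kcal/mol.
ΔE = 0.58 − 0.19 = 0.39 kcal/mol; chair I is more stable.

0.39 kcal/mol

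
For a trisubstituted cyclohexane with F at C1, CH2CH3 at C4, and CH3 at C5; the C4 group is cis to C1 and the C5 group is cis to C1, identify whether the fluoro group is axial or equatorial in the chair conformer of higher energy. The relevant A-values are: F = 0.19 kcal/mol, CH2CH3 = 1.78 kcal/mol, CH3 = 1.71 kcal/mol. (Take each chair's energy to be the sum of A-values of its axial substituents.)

axial

Chair I (fluoro axial, ethyl equatorial, methyl axial): E = 1.90 kcal/mol.
Chair II (fluoro equatorial, ethyl axial, methyl equatorial): E = 1.78 kcal/mol.
Chair I is the less stable (higher-energy) conformer, and in that chair the fluoro group is axial.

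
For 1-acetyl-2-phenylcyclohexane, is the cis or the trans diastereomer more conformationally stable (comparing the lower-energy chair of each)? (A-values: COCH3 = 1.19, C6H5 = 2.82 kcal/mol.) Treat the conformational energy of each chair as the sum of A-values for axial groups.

At 1,2 positions (parity opposite): cis → (a,e or e,a); trans → (e,e or a,a).
Best chair for cis: E = 1.19 kcal/mol; best chair for trans: E = 0.00 kcal/mol.
The trans isomer is lower by 1.19 kcal/mol.

trans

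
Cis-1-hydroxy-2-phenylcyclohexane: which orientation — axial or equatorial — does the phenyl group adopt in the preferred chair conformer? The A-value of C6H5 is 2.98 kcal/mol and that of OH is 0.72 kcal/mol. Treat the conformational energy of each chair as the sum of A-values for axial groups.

equatorial

C1 and C2 have opposite parity, so for the cis isomer the two substituents are one axial and one equatorial in each chair.
Chair I (phenyl axial, hydroxyl equatorial): E = 2.98 kcal/mol.
Chair II (phenyl equatorial, hydroxyl axial): E = 0.72 kcal/mol.
Chair II is the more stable (lower-energy) conformer, and in that chair the phenyl group is equatorial.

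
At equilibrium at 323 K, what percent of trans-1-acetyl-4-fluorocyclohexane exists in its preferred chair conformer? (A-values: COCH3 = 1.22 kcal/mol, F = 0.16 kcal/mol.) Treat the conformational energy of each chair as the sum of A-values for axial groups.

89.6%

C1 and C4 have opposite parity, so for the trans isomer the two substituents are e,e in one chair and a,a in the other.
Chair I (acetyl axial, fluoro axial): E = 1.38 kcal/mol; chair II (acetyl equatorial, fluoro equatorial): E = 0.00 kcal/mol.
ΔG = 1.38 kcal/mol between the two chairs.
K = exp(ΔG/RT) with R = 1.987×10⁻³ kcal mol⁻¹ K⁻¹ and T = 323 K gives K ≈ 8.59.
Fraction in the lower-energy chair = K/(K+1) = 89.6%.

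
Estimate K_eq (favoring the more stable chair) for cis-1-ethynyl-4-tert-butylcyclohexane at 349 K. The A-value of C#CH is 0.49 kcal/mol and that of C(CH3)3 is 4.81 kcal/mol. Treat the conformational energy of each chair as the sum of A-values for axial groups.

C1 and C4 have opposite parity, so for the cis isomer the two substituents are one axial and one equatorial in each chair.
Chair I (ethynyl axial, tert-butyl equatorial): E = 0.49 kcal/mol; chair II (ethynyl equatorial, tert-butyl axial): E = 4.81 kcal/mol.
ΔG = 4.32 kcal/mol between the two chairs.
K = exp(ΔG/RT) with R = 1.987×10⁻³ kcal mol⁻¹ K⁻¹ and T = 349 K gives K ≈ 508.

K ≈ 508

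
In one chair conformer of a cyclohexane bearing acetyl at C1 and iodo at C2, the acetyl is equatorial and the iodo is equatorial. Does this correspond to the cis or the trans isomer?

trans

C1 and C2 have opposite parity, so their axial bonds point in opposite directions.
With opposite-parity carbons, two substituents on the same face are one axial and one equatorial; opposite faces give both axial or both equatorial.
Here the groups are equatorial/equatorial → opposite face → trans.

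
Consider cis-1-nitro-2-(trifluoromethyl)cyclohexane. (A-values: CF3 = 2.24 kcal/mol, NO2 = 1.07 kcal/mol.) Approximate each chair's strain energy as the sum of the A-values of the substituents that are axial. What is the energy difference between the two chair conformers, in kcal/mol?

1.17 kcal/mol

C1 and C2 have opposite parity, so for the cis isomer the two substituents are one axial and one equatorial in each chair.
Chair I (trifluoromethyl axial, nitro equatorial): E = 2.24 kcal/mol.
Chair II (trifluoromethyl equatorial, nitro axial): E = 1.07 kcal/mol.
ΔE = 2.24 − 1.07 = 1.17 kcal/mol; chair II is more stable.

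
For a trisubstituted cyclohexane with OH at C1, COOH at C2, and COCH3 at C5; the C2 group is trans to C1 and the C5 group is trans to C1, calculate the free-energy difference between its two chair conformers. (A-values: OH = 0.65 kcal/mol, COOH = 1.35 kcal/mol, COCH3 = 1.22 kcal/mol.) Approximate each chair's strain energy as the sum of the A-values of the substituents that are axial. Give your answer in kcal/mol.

0.78 kcal/mol

Chair I (hydroxyl axial, carboxyl axial, acetyl equatorial): E = 2.00 kcal/mol.
Chair II (hydroxyl equatorial, carboxyl equatorial, acetyl axial): E = 1.22 kcal/mol.
ΔE = 2.00 − 1.22 = 0.78 kcal/mol; chair II is more stable.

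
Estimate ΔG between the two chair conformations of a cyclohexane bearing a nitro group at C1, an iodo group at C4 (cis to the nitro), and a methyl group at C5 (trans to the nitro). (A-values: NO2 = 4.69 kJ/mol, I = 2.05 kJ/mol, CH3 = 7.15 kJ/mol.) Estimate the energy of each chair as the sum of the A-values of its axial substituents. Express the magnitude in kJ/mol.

Chair I (nitro axial, iodo equatorial, methyl equatorial): E = 4.69 kJ/mol.
Chair II (nitro equatorial, iodo axial, methyl axial): E = 9.20 kJ/mol.
ΔE = 9.20 − 4.69 = 4.51 kJ/mol; chair I is more stable.

4.51 kJ/mol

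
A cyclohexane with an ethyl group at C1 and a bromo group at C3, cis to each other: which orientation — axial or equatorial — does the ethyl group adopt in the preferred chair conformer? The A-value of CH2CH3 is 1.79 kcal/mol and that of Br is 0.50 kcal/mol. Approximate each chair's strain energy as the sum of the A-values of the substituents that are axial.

C1 and C3 have the same parity, so for the cis isomer the two substituents are e,e in one chair and a,a in the other.
Chair I (ethyl axial, bromo axial): E = 2.29 kcal/mol.
Chair II (ethyl equatorial, bromo equatorial): E = 0.00 kcal/mol.
Chair II is the more stable (lower-energy) conformer, and in that chair the ethyl group is equatorial.

equatorial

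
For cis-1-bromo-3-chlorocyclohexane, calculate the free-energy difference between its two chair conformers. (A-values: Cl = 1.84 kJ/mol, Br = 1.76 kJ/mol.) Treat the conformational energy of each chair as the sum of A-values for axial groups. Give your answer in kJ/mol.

C1 and C3 have the same parity, so for the cis isomer the two substituents are e,e in one chair and a,a in the other.
Chair I (chloro axial, bromo axial): E = 3.60 kJ/mol.
Chair II (chloro equatorial, bromo equatorial): E = 0.00 kJ/mol.
ΔE = 3.60 − 0.00 = 3.60 kJ/mol; chair II is more stable.

3.60 kJ/mol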